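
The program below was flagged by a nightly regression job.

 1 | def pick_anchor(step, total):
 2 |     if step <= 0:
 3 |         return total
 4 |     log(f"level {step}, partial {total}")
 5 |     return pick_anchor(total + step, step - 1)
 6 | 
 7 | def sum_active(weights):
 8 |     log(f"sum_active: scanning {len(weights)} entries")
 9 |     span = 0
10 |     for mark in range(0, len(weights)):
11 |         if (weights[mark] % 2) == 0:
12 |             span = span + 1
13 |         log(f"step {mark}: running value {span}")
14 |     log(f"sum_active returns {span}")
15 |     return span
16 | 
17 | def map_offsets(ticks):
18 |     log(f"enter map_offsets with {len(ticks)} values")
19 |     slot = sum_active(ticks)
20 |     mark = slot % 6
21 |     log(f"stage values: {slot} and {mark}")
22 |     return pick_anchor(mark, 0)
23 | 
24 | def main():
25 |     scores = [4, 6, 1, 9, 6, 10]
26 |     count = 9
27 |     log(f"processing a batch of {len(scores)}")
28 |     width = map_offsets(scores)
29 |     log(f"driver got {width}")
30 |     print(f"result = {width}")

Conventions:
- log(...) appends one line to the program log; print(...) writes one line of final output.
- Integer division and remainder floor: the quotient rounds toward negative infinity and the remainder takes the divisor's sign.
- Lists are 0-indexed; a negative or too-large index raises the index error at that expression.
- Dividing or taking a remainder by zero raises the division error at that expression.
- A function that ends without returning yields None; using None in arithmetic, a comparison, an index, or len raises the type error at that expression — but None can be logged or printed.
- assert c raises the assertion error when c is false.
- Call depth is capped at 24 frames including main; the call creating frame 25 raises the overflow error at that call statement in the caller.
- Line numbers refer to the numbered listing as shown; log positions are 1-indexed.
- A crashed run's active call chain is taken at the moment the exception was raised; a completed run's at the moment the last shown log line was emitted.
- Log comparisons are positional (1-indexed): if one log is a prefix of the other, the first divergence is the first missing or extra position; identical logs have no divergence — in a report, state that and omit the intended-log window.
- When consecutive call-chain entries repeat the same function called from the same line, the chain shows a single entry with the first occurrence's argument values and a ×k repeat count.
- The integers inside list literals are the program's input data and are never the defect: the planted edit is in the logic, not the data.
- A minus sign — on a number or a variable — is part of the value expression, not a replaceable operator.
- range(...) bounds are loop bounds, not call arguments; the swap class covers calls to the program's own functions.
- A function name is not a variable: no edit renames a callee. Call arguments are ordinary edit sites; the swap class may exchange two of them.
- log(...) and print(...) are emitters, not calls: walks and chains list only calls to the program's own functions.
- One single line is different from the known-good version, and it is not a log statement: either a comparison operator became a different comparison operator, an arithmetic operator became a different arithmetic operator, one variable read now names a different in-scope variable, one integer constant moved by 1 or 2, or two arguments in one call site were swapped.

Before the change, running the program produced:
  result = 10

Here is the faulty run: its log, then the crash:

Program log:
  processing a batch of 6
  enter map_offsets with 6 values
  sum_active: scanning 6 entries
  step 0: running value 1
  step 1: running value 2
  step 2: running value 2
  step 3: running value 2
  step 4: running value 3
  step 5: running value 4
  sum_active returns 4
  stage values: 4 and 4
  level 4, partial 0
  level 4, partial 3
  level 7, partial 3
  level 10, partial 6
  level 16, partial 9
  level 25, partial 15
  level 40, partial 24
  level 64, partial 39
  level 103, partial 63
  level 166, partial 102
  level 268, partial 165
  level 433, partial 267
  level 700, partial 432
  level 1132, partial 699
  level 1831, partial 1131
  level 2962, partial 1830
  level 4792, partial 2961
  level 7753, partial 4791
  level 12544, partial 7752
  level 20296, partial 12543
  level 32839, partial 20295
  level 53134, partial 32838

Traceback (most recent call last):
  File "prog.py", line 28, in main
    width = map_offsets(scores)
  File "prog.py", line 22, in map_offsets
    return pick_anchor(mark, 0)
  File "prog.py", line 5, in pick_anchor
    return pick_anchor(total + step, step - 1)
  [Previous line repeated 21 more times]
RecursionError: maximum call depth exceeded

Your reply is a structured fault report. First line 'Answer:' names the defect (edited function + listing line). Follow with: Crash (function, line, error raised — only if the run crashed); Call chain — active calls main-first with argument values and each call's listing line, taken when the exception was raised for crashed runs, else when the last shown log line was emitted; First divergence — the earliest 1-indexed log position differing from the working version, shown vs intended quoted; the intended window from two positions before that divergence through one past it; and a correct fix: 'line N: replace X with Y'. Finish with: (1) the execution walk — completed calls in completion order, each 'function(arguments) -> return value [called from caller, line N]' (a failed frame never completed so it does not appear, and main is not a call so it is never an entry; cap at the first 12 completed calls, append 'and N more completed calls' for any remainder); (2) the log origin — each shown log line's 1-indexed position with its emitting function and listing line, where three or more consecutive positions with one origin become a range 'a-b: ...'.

Answer: the defect is in pick_anchor at line 5.
Key fact: At log position 13 the runs split — shown 'level 4, partial 3', but the working version logs 'level 3, partial 4'.
Crash: pick_anchor, line 5, RecursionError.
Call chain: main -> map_offsets([4, 6, 1, 9, 6, 10]) (called at line 28) -> pick_anchor(4, 0) (called at line 22) -> pick_anchor(4, 3) (called at line 5) ×21.
First divergence: position 13 — shown 'level 4, partial 3', intended 'level 3, partial 4'.
Intended log window:
  11: stage values: 4 and 4
  12: level 4, partial 0
  13: level 3, partial 4
  14: level 2, partial 7
Execution walk:
  sum_active([4, 6, 1, 9, 6, 10]) -> 4  [called from map_offsets, line 19]
Origin of each log line:
  1 — main, line 27
  2 — map_offsets, line 18
  3 — sum_active, line 8
  4-9 — sum_active, line 13
  10 — sum_active, line 14
  11 — map_offsets, line 21
  12-33 — pick_anchor, line 4
A correct fix: line 5: replace `pick_anchor(total + step, step - 1)` with `pick_anchor(step - 1, total + step)`.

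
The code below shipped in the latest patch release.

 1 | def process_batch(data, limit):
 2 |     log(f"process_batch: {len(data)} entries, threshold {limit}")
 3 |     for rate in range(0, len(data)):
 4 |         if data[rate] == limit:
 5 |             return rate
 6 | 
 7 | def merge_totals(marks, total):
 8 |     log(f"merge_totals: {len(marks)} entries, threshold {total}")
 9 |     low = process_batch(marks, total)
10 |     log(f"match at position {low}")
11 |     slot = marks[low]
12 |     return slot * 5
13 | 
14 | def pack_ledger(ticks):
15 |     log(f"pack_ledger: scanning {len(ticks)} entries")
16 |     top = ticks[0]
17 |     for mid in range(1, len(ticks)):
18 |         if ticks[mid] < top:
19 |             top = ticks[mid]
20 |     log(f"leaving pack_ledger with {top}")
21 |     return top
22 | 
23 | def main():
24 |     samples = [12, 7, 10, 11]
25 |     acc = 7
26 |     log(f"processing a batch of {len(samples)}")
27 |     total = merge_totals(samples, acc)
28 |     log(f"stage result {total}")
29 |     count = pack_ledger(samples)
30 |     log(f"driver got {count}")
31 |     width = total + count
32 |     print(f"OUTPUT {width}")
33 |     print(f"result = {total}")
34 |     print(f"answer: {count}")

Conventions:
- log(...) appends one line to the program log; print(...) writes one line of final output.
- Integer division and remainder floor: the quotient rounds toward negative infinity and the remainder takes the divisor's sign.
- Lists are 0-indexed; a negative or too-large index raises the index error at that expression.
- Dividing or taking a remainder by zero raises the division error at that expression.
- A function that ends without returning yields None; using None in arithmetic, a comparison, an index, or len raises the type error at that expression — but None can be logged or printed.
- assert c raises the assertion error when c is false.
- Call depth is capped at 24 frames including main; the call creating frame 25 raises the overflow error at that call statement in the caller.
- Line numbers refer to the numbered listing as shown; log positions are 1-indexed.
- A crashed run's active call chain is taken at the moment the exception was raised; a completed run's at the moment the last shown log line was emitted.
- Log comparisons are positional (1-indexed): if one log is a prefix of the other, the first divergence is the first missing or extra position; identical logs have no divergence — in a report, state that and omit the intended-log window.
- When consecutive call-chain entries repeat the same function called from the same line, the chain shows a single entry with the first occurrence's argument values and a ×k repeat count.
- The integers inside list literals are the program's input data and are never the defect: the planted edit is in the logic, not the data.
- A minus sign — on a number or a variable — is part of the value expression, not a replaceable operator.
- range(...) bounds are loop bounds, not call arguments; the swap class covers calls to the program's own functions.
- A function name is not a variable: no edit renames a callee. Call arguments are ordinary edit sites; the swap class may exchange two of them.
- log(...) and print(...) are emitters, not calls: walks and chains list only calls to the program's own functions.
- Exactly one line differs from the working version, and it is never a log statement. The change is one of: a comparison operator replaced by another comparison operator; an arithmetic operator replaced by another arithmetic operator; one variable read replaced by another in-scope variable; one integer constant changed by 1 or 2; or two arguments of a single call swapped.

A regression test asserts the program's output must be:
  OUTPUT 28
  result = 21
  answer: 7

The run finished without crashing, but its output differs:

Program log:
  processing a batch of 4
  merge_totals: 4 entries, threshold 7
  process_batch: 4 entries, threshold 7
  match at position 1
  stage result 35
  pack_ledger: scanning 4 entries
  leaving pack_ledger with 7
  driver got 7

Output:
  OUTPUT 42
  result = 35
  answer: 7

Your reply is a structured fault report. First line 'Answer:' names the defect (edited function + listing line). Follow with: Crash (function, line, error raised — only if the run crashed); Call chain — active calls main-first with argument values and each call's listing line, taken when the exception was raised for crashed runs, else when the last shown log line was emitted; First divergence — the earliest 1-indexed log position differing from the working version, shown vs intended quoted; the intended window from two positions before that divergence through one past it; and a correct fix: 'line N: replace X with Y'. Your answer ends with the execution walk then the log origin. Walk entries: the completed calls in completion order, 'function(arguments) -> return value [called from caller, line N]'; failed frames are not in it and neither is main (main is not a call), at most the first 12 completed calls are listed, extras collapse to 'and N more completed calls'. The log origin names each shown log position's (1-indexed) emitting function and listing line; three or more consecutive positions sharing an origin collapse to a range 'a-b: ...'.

Answer: the defect is in merge_totals at line 12.
Key observation: The log first diverges at position 5: the faulty run prints 'stage result 35' where the working version prints 'stage result 21'.
Call chain: main.
First divergence: position 5 — shown 'stage result 35', intended 'stage result 21'.
Intended log window:
  3: process_batch: 4 entries, threshold 7
  4: match at position 1
  5: stage result 21
  6: pack_ledger: scanning 4 entries
Execution walk:
  process_batch([12, 7, 10, 11], 7) -> 1  [called from merge_totals, line 9]
  merge_totals([12, 7, 10, 11], 7) -> 35  [called from main, line 27]
  pack_ledger([12, 7, 10, 11]) -> 7  [called from main, line 29]
Log line origins:
  1: from main, line 26
  2: from merge_totals, line 8
  3: from process_batch, line 2
  4: from merge_totals, line 10
  5: from main, line 28
  6: from pack_ledger, line 15
  7: from pack_ledger, line 20
  8: from main, line 30
A correct fix: line 12: replace `5` with `3`.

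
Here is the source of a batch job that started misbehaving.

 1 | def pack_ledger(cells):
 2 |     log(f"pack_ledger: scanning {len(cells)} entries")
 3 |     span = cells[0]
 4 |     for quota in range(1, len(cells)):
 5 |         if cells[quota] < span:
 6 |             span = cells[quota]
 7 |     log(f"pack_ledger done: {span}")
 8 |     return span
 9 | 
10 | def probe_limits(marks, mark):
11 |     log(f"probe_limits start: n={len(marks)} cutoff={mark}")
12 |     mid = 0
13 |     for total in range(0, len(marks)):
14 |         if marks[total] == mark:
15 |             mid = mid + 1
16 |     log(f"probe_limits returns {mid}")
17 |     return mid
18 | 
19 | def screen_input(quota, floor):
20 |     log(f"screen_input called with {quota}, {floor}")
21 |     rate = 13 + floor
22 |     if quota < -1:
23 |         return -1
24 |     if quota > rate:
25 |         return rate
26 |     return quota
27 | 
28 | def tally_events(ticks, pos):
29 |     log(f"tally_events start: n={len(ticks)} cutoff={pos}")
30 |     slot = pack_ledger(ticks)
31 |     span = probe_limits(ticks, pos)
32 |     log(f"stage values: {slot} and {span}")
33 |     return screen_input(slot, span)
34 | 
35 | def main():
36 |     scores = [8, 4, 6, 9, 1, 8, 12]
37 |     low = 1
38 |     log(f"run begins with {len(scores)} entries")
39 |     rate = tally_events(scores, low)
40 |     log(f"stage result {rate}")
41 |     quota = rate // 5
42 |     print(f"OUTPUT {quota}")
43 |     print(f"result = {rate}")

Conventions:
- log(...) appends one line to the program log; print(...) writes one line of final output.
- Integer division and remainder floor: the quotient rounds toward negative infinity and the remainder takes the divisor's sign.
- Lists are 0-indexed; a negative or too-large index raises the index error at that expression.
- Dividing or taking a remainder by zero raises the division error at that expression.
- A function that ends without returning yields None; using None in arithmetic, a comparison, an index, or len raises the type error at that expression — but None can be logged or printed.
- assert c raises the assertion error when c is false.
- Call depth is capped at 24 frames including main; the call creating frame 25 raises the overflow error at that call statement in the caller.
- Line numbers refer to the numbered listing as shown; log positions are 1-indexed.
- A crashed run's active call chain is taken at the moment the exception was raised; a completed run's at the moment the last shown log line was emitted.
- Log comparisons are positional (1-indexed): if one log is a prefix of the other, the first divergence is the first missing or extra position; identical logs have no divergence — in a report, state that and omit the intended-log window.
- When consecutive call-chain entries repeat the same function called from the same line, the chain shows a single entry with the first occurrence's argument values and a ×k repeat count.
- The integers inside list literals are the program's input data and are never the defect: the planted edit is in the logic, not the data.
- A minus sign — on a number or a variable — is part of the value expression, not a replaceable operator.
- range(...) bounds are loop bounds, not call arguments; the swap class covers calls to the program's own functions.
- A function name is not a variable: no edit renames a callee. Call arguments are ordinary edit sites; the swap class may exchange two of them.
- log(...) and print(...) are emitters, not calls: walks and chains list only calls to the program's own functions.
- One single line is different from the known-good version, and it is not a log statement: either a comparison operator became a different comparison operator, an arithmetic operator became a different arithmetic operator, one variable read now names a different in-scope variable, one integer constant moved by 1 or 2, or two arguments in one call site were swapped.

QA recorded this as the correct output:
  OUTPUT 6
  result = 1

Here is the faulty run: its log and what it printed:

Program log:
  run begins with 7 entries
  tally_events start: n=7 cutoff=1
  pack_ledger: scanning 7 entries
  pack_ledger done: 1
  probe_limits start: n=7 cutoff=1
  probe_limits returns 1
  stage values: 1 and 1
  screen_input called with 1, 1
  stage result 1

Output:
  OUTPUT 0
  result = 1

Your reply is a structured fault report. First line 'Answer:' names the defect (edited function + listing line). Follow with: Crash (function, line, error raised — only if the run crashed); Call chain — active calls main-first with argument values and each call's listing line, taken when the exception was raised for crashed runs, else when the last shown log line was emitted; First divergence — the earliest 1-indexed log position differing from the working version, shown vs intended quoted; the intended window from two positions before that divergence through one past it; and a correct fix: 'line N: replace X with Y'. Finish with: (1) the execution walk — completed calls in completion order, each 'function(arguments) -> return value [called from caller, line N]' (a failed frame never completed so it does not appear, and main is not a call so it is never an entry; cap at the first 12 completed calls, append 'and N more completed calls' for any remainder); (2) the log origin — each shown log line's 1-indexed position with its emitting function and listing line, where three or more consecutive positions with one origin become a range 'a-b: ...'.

Answer: the defect is in main at line 41.
The tell: Nothing in the log betrays the bug — only the output does.
Call chain: main.
First divergence: none; the two logs match at every position.
Execution walk:
  pack_ledger([8, 4, 6, 9, 1, 8, 12]) -> 1  [called from tally_events, line 30]
  probe_limits([8, 4, 6, 9, 1, 8, 12], 1) -> 1  [called from tally_events, line 31]
  screen_input(1, 1) -> 1  [called from tally_events, line 33]
  tally_events([8, 4, 6, 9, 1, 8, 12], 1) -> 1  [called from main, line 39]
Log origin:
  1: logged in main at line 38
  2: logged in tally_events at line 29
  3: logged in pack_ledger at line 2
  4: logged in pack_ledger at line 7
  5: logged in probe_limits at line 11
  6: logged in probe_limits at line 16
  7: logged in tally_events at line 32
  8: logged in screen_input at line 20
  9: logged in main at line 40
A correct fix: line 41: replace `//` with `+`.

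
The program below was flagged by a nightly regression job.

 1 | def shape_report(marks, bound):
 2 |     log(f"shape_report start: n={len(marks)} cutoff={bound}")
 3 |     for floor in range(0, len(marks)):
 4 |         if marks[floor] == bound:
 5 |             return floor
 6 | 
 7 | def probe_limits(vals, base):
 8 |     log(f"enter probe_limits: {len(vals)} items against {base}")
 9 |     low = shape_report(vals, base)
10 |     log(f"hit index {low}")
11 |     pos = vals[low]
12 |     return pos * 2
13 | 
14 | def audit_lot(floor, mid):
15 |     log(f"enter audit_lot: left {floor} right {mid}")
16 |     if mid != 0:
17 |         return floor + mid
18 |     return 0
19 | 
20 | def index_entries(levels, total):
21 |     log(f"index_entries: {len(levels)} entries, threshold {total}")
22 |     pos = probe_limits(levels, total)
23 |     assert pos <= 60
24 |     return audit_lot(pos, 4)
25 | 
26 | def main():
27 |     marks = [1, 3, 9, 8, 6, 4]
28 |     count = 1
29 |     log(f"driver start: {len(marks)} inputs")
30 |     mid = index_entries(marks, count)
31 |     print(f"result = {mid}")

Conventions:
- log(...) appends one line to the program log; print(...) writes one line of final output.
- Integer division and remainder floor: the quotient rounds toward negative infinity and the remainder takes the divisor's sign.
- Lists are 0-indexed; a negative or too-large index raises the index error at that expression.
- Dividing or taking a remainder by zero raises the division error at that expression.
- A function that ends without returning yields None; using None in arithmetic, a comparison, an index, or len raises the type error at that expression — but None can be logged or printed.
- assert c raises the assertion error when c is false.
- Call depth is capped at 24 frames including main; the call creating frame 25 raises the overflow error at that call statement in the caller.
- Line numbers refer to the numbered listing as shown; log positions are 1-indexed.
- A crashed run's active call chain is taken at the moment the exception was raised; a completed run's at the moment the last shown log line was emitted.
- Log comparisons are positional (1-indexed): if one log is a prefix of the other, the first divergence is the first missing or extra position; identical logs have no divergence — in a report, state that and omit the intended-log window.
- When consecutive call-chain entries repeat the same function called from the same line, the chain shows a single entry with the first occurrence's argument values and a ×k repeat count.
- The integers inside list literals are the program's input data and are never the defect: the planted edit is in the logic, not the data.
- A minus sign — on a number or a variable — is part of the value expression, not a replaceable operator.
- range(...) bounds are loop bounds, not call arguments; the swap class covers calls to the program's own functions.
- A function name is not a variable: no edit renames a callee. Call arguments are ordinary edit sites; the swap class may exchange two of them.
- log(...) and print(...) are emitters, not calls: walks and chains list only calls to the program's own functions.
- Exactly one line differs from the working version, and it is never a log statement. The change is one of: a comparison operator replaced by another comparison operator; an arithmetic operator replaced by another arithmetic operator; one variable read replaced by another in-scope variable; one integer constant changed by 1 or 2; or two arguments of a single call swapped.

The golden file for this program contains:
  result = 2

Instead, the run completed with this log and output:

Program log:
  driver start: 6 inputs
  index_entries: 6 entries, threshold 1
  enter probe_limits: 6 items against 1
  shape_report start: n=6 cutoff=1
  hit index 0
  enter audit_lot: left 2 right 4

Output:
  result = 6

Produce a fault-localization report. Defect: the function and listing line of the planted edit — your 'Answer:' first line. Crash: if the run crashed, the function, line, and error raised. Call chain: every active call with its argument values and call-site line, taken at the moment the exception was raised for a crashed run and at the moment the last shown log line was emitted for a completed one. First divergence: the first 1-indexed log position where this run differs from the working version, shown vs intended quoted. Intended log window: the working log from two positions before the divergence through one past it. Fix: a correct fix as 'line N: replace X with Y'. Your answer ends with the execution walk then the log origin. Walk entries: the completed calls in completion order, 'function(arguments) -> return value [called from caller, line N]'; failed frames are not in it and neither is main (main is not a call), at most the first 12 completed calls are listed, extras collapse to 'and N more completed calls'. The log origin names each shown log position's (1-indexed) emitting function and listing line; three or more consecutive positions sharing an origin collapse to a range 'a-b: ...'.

Answer: the defect is in audit_lot at line 17.
The tell: Log streams are identical — the defect surfaces only in the printed output.
Call chain: main -> index_entries([1, 3, 9, 8, 6, 4], 1) (called at line 30) -> audit_lot(2, 4) (called at line 24).
First divergence: none (the log streams are identical).
Execution walk:
  shape_report([1, 3, 9, 8, 6, 4], 1) -> 0  [called from probe_limits, line 9]
  probe_limits([1, 3, 9, 8, 6, 4], 1) -> 2  [called from index_entries, line 22]
  audit_lot(2, 4) -> 6  [called from index_entries, line 24]
  index_entries([1, 3, 9, 8, 6, 4], 1) -> 6  [called from main, line 30]
Log line origins:
  1 — main, line 29
  2 — index_entries, line 21
  3 — probe_limits, line 8
  4 — shape_report, line 2
  5 — probe_limits, line 10
  6 — audit_lot, line 15
A correct fix: line 17: replace `+` with `%`.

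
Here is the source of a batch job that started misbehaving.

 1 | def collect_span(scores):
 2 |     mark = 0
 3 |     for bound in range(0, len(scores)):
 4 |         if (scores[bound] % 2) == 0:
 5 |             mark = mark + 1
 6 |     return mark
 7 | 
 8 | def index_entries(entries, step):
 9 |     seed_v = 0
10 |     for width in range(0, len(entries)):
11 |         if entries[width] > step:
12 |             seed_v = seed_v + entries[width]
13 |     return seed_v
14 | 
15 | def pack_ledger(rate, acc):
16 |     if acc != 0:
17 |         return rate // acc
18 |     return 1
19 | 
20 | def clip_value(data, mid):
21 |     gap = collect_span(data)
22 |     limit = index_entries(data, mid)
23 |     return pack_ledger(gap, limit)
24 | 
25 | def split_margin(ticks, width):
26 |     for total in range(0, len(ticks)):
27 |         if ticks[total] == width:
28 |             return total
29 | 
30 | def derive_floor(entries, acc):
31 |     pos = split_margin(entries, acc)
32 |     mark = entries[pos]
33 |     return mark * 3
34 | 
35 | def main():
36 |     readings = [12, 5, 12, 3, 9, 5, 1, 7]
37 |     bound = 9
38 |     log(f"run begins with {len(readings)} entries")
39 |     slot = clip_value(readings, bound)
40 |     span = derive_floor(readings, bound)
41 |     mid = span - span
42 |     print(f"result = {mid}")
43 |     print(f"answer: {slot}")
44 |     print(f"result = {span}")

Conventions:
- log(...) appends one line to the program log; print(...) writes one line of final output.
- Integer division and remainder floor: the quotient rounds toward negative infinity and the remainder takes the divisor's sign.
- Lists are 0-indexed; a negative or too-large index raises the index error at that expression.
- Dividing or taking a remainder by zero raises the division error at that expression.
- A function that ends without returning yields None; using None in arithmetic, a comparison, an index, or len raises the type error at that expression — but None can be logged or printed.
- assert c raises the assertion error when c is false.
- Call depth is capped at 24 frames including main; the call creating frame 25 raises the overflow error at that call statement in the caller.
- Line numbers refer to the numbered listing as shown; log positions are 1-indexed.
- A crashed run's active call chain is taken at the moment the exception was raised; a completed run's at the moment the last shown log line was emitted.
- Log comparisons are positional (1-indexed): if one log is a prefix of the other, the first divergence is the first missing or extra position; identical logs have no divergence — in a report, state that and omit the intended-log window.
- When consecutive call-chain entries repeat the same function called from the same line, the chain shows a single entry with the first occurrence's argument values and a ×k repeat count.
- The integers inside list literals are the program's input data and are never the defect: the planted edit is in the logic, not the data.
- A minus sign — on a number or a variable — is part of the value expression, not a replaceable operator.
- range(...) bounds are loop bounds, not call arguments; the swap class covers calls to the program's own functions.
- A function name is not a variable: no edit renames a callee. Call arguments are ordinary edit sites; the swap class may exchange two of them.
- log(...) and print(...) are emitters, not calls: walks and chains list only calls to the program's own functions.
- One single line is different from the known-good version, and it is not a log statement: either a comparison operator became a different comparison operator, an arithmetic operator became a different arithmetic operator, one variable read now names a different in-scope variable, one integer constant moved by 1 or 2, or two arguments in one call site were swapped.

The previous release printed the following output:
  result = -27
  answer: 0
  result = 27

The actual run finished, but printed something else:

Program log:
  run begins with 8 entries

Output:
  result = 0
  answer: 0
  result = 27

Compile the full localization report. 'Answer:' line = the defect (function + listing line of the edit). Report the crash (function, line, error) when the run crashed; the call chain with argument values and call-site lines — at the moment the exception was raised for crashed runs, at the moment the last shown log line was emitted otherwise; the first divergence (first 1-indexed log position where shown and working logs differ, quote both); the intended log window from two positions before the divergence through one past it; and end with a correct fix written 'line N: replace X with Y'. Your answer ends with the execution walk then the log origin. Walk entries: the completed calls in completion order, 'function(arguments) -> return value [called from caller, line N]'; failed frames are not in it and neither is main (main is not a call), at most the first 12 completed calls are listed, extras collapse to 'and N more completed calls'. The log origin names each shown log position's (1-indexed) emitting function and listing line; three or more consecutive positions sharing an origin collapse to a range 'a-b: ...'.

Answer: the defect is in main at line 41.
Core observation: Log streams are identical — the defect surfaces only in the printed output.
Call chain: main.
First divergence: none; the two logs match at every position.
Execution walk:
  collect_span([12, 5, 12, 3, 9, 5, 1, 7]) -> 2  [called from clip_value, line 21]
  index_entries([12, 5, 12, 3, 9, 5, 1, 7], 9) -> 24  [called from clip_value, line 22]
  pack_ledger(2, 24) -> 0  [called from clip_value, line 23]
  clip_value([12, 5, 12, 3, 9, 5, 1, 7], 9) -> 0  [called from main, line 39]
  split_margin([12, 5, 12, 3, 9, 5, 1, 7], 9) -> 4  [called from derive_floor, line 31]
  derive_floor([12, 5, 12, 3, 9, 5, 1, 7], 9) -> 27  [called from main, line 40]
Log line origins:
  1: emitted by main (line 38)
A correct fix: line 41: replace `span - span` with `slot - span`.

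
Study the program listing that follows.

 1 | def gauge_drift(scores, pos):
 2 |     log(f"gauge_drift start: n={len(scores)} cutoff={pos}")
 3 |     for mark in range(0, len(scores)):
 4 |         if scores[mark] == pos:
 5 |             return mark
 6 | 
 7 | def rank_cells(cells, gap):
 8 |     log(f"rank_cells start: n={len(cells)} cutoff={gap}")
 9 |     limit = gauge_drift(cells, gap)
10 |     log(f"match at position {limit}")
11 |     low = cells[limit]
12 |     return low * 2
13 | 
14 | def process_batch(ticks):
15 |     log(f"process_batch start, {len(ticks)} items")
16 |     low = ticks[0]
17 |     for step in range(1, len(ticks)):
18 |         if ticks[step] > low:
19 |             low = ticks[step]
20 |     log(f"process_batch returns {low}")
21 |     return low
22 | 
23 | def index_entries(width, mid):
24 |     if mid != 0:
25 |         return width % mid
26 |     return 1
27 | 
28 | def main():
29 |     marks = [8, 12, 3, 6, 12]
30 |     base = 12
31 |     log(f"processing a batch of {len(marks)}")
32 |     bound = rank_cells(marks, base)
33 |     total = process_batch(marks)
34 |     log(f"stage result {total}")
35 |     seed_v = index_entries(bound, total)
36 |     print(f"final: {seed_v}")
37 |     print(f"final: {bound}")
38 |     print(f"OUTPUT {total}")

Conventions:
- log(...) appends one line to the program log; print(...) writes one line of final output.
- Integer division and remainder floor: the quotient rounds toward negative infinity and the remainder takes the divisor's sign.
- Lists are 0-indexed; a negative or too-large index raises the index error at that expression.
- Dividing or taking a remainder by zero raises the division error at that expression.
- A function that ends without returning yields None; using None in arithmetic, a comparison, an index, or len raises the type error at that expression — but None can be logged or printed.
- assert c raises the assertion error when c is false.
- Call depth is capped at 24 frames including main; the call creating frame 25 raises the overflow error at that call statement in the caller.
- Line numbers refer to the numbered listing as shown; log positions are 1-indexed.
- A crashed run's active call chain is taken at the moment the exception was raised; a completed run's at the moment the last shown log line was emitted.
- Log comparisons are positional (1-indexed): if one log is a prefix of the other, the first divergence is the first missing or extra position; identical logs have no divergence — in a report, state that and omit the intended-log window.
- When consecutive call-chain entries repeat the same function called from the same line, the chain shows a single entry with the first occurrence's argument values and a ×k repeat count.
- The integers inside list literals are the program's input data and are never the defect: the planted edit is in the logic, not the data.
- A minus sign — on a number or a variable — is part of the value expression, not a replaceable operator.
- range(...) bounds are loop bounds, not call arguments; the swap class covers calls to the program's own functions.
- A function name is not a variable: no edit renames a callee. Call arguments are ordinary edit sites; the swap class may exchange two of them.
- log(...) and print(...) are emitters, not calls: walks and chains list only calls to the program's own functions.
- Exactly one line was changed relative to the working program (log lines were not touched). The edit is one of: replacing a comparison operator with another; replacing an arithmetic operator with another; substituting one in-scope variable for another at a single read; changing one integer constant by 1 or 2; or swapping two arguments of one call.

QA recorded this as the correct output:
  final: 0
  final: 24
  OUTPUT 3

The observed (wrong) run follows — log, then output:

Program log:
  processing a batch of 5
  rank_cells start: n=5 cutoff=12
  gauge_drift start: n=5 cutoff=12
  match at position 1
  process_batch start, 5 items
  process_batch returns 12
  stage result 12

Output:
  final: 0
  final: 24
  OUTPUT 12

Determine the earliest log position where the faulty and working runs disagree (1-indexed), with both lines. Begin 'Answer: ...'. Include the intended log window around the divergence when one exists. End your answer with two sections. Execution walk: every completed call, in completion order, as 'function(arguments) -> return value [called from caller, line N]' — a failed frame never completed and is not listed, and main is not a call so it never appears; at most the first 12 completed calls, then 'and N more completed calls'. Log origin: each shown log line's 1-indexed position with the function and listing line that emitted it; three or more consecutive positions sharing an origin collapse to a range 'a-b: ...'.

Answer: position 6 — shown 'process_batch returns 12', intended 'process_batch returns 3'.
Intended log window:
  4: match at position 1
  5: process_batch start, 5 items
  6: process_batch returns 3
  7: stage result 3
Execution walk:
  gauge_drift([8, 12, 3, 6, 12], 12) -> 1  [called from rank_cells, line 9]
  rank_cells([8, 12, 3, 6, 12], 12) -> 24  [called from main, line 32]
  process_batch([8, 12, 3, 6, 12]) -> 12  [called from main, line 33]
  index_entries(24, 12) -> 0  [called from main, line 35]
Log origins:
  1: emitted by main (line 31)
  2: emitted by rank_cells (line 8)
  3: emitted by gauge_drift (line 2)
  4: emitted by rank_cells (line 10)
  5: emitted by process_batch (line 15)
  6: emitted by process_batch (line 20)
  7: emitted by main (line 34)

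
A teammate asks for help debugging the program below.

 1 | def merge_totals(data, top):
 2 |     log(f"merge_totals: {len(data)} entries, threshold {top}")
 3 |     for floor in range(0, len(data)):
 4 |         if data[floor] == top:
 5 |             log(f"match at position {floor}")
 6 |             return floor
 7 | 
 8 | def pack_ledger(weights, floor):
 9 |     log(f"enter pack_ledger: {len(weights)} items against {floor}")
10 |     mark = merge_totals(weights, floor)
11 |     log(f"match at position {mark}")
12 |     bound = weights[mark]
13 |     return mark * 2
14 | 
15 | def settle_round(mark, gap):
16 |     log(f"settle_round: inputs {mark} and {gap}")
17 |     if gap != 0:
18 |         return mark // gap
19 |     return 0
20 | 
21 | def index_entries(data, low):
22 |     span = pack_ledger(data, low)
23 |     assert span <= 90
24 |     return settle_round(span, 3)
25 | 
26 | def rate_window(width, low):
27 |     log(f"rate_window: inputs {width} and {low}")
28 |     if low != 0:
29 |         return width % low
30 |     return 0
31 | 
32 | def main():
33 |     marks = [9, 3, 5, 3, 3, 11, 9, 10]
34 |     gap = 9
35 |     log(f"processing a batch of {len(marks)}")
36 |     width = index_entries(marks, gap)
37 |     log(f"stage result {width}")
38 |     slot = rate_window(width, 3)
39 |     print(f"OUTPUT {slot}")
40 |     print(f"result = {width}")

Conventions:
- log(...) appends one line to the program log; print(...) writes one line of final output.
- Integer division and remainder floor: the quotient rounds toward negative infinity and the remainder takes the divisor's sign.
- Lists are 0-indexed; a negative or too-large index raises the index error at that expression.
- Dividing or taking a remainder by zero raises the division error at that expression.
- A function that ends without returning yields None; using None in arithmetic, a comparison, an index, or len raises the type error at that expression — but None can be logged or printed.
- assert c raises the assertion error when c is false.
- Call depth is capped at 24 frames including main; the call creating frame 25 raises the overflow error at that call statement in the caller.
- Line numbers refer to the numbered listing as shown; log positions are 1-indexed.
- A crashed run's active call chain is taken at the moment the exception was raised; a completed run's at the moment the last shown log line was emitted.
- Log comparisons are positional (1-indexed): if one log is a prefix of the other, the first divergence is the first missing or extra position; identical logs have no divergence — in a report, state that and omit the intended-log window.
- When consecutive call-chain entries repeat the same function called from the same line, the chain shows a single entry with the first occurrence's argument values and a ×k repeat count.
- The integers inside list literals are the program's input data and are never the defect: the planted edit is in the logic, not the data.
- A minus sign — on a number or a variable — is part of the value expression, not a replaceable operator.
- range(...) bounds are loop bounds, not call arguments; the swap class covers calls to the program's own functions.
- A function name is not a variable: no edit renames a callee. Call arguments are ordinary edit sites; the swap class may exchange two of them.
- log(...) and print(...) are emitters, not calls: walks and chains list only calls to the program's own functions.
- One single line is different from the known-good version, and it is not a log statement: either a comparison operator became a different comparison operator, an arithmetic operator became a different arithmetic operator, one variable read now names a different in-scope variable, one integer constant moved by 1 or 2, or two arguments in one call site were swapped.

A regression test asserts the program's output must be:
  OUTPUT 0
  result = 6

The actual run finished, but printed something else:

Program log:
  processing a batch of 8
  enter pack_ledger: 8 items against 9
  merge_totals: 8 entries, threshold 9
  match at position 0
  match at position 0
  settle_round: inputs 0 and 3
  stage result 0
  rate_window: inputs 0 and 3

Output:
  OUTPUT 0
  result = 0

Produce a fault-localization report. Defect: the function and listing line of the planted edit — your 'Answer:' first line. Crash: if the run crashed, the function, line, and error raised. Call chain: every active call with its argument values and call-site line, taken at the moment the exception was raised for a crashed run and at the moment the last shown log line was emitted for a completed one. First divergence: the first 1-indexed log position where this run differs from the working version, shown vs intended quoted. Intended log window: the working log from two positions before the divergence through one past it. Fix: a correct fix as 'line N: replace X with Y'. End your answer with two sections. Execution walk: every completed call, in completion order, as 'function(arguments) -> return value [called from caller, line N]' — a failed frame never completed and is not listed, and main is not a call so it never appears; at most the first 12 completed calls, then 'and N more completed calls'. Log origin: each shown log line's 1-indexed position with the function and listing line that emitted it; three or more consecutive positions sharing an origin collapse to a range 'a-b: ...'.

Answer: the defect is in pack_ledger at line 13.
The tell: The log first diverges at position 6: the faulty run prints 'settle_round: inputs 0 and 3' where the working version prints 'settle_round: inputs 18 and 3'.
Call chain: main -> rate_window(0, 3) (called at line 38).
First divergence: position 6 — the shown line 'settle_round: inputs 0 and 3' should read 'settle_round: inputs 18 and 3'.
Intended log window:
  4: match at position 0
  5: match at position 0
  6: settle_round: inputs 18 and 3
  7: stage result 6
Execution walk:
  merge_totals([9, 3, 5, 3, 3, 11, 9, 10], 9) -> 0  [called from pack_ledger, line 10]
  pack_ledger([9, 3, 5, 3, 3, 11, 9, 10], 9) -> 0  [called from index_entries, line 22]
  settle_round(0, 3) -> 0  [called from index_entries, line 24]
  index_entries([9, 3, 5, 3, 3, 11, 9, 10], 9) -> 0  [called from main, line 36]
  rate_window(0, 3) -> 0  [called from main, line 38]
Log origin:
  1: logged in main at line 35
  2: logged in pack_ledger at line 9
  3: logged in merge_totals at line 2
  4: logged in merge_totals at line 5
  5: logged in pack_ledger at line 11
  6: logged in settle_round at line 16
  7: logged in main at line 37
  8: logged in rate_window at line 27
A correct fix: line 13: replace `mark` with `bound`.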